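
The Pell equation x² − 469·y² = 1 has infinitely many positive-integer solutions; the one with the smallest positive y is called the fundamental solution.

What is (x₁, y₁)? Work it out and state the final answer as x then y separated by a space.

137215 6336

√469 = [21; 1,1,1,10,6,10,1,1,1,42, …], period ℓ=10 (even) → k=9
step 0: (21, 1)  from 21·(1,0) + (0,1)
step 1: (22, 1)  from 1·(21,1) + (1,0)
step 2: (43, 2)  from 1·(22,1) + (21,1)
step 3: (65, 3)  from 1·(43,2) + (22,1)
step 4: (693, 32)  from 10·(65,3) + (43,2)
step 5: (4223, 195)  from 6·(693,32) + (65,3)
step 6: (42923, 1982)  from 10·(4223,195) + (693,32)
step 7: (47146, 2177)  from 1·(42923,1982) + (4223,195)
step 8: (90069, 4159)  from 1·(47146,2177) + (42923,1982)
step 9: (137215, 6336)  from 1·(90069,4159) + (47146,2177)
fundamental: x₁=137215, y₁=6336  (since 18827956225 − 469·40144896 = 1)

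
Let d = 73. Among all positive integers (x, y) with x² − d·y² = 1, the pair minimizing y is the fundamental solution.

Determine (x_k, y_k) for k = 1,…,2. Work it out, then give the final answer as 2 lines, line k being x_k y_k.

√73 = [8; 1,1,5,5,1,1,16, …], period ℓ=7 (odd) → k=13
a_0=8:  p_0=8·1+0=8,  q_0=8·0+1=1
a_1=1:  p_1=1·8+1=9,  q_1=1·1+0=1
a_2=1:  p_2=1·9+8=17,  q_2=1·1+1=2
…
a_5=1:  p_5=1·487+94=581,  q_5=1·57+11=68
…
a_7=16:  p_7=16·1068+581=17669,  q_7=16·125+68=2068
a_8=1:  p_8=1·17669+1068=18737,  q_8=1·2068+125=2193
…
a_10=5:  p_10=5·36406+18737=200767,  q_10=5·4261+2193=23498
a_11=5:  p_11=5·200767+36406=1040241,  q_11=5·23498+4261=121751
a_12=1:  p_12=1·1040241+200767=1241008,  q_12=1·121751+23498=145249
a_13=1:  p_13=1·1241008+1040241=2281249,  q_13=1·145249+121751=267000
fundamental: x₁=2281249, y₁=267000  (since 5204097000001 − 73·71289000000 = 1)
(x_2, y_2) = (2281249·2281249 + 73·267000·267000, 2281249·267000 + 267000·2281249) = (10408194000001, 1218186966000)

2281249 267000
10408194000001 1218186966000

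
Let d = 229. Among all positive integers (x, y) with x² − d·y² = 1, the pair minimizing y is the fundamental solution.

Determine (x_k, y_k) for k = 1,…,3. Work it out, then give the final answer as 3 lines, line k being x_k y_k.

5848201 386460
68402909872801 4520191516920
800067931842043513801 52869977098885735380

d=229: √d = [15; 7,1,1,7,30] (ℓ=5, odd), read p_9/q_9
step 0: (15, 1)  from 15·(1,0) + (0,1)
step 1: (106, 7)  from 7·(15,1) + (1,0)
step 2: (121, 8)  from 1·(106,7) + (15,1)
…
step 4: (1710, 113)  from 7·(227,15) + (121,8)
…
step 7: (413926, 27353)  from 1·(362399,23948) + (51527,3405)
step 8: (776325, 51301)  from 1·(413926,27353) + (362399,23948)
step 9: (5848201, 386460)  from 7·(776325,51301) + (413926,27353)
fundamental: x₁=5848201, y₁=386460  (since 34201454936401 − 229·149351331600 = 1)
(5848201+386460√229)^2 = 68402909872801 + 4520191516920√229
(5848201+386460√229)^3 = 800067931842043513801 + 52869977098885735380√229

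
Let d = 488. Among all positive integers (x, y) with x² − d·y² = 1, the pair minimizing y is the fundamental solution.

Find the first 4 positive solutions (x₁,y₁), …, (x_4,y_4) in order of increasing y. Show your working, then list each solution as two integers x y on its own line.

[22; 11,44] for √488; ℓ=2 ⇒ convergent index 1
k=0  a_k=22  p_k/q_k = 22/1
k=1  a_k=11  p_k/q_k = 243/11
→ (243, 11).  Check: 243²=59049, 488·11²=59048, difference 1.
(x_2, y_2) = (243·243 + 488·11·11, 243·11 + 11·243) = (118097, 5346)
(x_3, y_3) = (243·118097 + 488·11·5346, 243·5346 + 11·118097) = (57394899, 2598145)
(x_4, y_4) = (243·57394899 + 488·11·2598145, 243·2598145 + 11·57394899) = (27893802817, 1262693124)

243 11
118097 5346
57394899 2598145
27893802817 1262693124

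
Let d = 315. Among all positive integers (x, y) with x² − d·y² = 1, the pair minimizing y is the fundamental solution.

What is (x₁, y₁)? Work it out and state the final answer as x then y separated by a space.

71 4

√315 → a₀=17, period (1,2,1,34); ℓ=4 even so k=3
i=0: a=17 ⇒ p=17, q=1
…
i=2: a=2 ⇒ p=53, q=3
i=3: a=1 ⇒ p=71, q=4
(x₁, y₁) = (71, 4);  71² − 315·4² = 1 ✓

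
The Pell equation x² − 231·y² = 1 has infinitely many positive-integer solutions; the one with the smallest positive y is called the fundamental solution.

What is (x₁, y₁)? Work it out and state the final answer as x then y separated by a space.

√231 = [15; 5,30, …], period ℓ=2 (even) → k=1
step 0: (15, 1)  from 15·(1,0) + (0,1)
step 1: (76, 5)  from 5·(15,1) + (1,0)
fundamental: x₁=76, y₁=5  (since 5776 − 231·25 = 1)

76 5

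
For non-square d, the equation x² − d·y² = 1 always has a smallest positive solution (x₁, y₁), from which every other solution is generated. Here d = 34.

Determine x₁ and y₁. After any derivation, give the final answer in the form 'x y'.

√34 = [5; 1,4,1,10, …], period ℓ=4 (even) → k=3
step 0: (5, 1)  from 5·(1,0) + (0,1)
step 1: (6, 1)  from 1·(5,1) + (1,0)
step 2: (29, 5)  from 4·(6,1) + (5,1)
step 3: (35, 6)  from 1·(29,5) + (6,1)
(x₁, y₁) = (35, 6);  35² − 34·6² = 1 ✓

35 6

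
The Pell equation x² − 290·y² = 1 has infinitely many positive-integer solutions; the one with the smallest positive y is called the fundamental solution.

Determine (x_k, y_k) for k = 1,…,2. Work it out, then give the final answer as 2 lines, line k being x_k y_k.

√290 = [17; 34, …], period ℓ=1 (odd) → k=1
k=0  a_k=17  p_k/q_k = 17/1
k=1  a_k=34  p_k/q_k = 579/34
→ (579, 34).  Check: 579²=335241, 290·34²=335240, difference 1.
n=2: (579,34)∘(579,34) = (579·579+290·34·34, 579·34+34·579) = (670481,39372)

579 34
670481 39372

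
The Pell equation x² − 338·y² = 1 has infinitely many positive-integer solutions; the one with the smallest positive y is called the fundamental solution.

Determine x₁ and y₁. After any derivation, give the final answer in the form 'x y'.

√338 → a₀=18, period (2,1,1,2,36); ℓ=5 odd so k=9
k=0  a_k=18  p_k/q_k = 18/1
…
k=2  a_k=1  p_k/q_k = 55/3
…
k=5  a_k=36  p_k/q_k = 8696/473
…
k=7  a_k=1  p_k/q_k = 26327/1432
k=8  a_k=1  p_k/q_k = 43958/2391
k=9  a_k=2  p_k/q_k = 114243/6214
(x₁, y₁) = (114243, 6214);  114243² − 338·6214² = 1 ✓

114243 6214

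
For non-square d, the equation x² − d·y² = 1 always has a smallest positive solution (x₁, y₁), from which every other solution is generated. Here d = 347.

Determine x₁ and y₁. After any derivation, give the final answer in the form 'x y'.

641602 34443

√347 → a₀=18, period (1,1,1,2,4,…,1,1,36); ℓ=14 even so k=13
i=0: a=18 ⇒ p=18, q=1
i=1: a=1 ⇒ p=19, q=1
…
i=4: a=2 ⇒ p=149, q=8
i=5: a=4 ⇒ p=652, q=35
…
i=9: a=4 ⇒ p=74549, q=4002
i=10: a=2 ⇒ p=164168, q=8813
i=11: a=1 ⇒ p=238717, q=12815
i=12: a=1 ⇒ p=402885, q=21628
i=13: a=1 ⇒ p=641602, q=34443
(x₁, y₁) = (641602, 34443);  641602² − 347·34443² = 1 ✓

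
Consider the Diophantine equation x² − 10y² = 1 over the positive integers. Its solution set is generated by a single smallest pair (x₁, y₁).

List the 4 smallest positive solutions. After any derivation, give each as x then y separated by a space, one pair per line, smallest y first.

19 6
721 228
27379 8658
1039681 328776

√10 → a₀=3, period (6); ℓ=1 odd so k=1
k=0  a_k=3  p_k/q_k = 3/1
k=1  a_k=6  p_k/q_k = 19/6
→ (19, 6).  Check: 19²=361, 10·6²=360, difference 1.
n=2: (19,6)∘(19,6) = (19·19+10·6·6, 19·6+6·19) = (721,228)
n=3: (721,228)∘(19,6) = (19·721+10·6·228, 19·228+6·721) = (27379,8658)
n=4: (27379,8658)∘(19,6) = (19·27379+10·6·8658, 19·8658+6·27379) = (1039681,328776)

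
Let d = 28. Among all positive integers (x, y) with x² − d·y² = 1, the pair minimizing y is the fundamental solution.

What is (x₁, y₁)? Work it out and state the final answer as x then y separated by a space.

127 24

√28 = [5; 3,2,3,10, …], period ℓ=4 (even) → k=3
step 0: (5, 1)  from 5·(1,0) + (0,1)
step 1: (16, 3)  from 3·(5,1) + (1,0)
step 2: (37, 7)  from 2·(16,3) + (5,1)
step 3: (127, 24)  from 3·(37,7) + (16,3)
fundamental: x₁=127, y₁=24  (since 16129 − 28·576 = 1)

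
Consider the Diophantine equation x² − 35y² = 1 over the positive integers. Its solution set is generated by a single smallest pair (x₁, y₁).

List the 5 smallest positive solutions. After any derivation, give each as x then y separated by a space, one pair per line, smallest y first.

√35 = [5; 1,10, …], period ℓ=2 (even) → k=1
k=0  a_k=5  p_k/q_k = 5/1
k=1  a_k=1  p_k/q_k = 6/1
fundamental: x₁=6, y₁=1  (since 36 − 35·1 = 1)
n=2: (6,1)∘(6,1) = (6·6+35·1·1, 6·1+1·6) = (71,12)
n=3: (71,12)∘(6,1) = (6·71+35·1·12, 6·12+1·71) = (846,143)
n=4: (846,143)∘(6,1) = (6·846+35·1·143, 6·143+1·846) = (10081,1704)
n=5: (10081,1704)∘(6,1) = (6·10081+35·1·1704, 6·1704+1·10081) = (120126,20305)

6 1
71 12
846 143
10081 1704
120126 20305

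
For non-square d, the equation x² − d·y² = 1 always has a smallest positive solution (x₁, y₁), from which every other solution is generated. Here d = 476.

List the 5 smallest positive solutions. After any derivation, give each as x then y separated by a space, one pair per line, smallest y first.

28799 1320
1658764801 76029360
95541534979199 4379139075960
5503001330073139201 252229652421114720
316961870514011136719999 14527923515772226566600

[21; 1,4,2,10,2,4,1,42] for √476; ℓ=8 ⇒ convergent index 7
i=0: a=21 ⇒ p=21, q=1
i=1: a=1 ⇒ p=22, q=1
i=2: a=4 ⇒ p=109, q=5
i=3: a=2 ⇒ p=240, q=11
…
i=5: a=2 ⇒ p=5258, q=241
i=6: a=4 ⇒ p=23541, q=1079
i=7: a=1 ⇒ p=28799, q=1320
(x₁, y₁) = (28799, 1320);  28799² − 476·1320² = 1 ✓
(28799+1320√476)^2 = 1658764801 + 76029360√476
(28799+1320√476)^3 = 95541534979199 + 4379139075960√476
(28799+1320√476)^4 = 5503001330073139201 + 252229652421114720√476
(28799+1320√476)^5 = 316961870514011136719999 + 14527923515772226566600√476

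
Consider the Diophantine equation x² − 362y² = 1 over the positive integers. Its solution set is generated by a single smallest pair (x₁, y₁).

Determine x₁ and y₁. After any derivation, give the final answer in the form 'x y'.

d=362: √d = [19; 38] (ℓ=1, odd), read p_1/q_1
step 0: (19, 1)  from 19·(1,0) + (0,1)
step 1: (723, 38)  from 38·(19,1) + (1,0)
→ (723, 38).  Check: 723²=522729, 362·38²=522728, difference 1.

723 38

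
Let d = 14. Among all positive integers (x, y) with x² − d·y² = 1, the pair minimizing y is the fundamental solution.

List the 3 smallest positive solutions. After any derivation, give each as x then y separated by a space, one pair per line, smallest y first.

√14 = [3; 1,2,1,6, …], period ℓ=4 (even) → k=3
step 0: (3, 1)  from 3·(1,0) + (0,1)
…
step 2: (11, 3)  from 2·(4,1) + (3,1)
step 3: (15, 4)  from 1·(11,3) + (4,1)
(x₁, y₁) = (15, 4);  15² − 14·4² = 1 ✓
(15+4√14)^2 = 449 + 120√14
(15+4√14)^3 = 13455 + 3596√14

15 4
449 120
13455 3596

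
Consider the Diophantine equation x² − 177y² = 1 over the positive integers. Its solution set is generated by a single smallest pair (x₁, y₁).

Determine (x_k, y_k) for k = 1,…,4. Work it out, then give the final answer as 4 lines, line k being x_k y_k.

62423 4692
7793261857 585777432
972957569736599 73131969270780
121469860743542176897 9130233834994022448

√177 = [13; 3,3,2,8,2,3,3,26, …], period ℓ=8 (even) → k=7
step 0: (13, 1)  from 13·(1,0) + (0,1)
step 1: (40, 3)  from 3·(13,1) + (1,0)
…
step 3: (306, 23)  from 2·(133,10) + (40,3)
…
step 6: (18985, 1427)  from 3·(5468,411) + (2581,194)
step 7: (62423, 4692)  from 3·(18985,1427) + (5468,411)
fundamental: x₁=62423, y₁=4692  (since 3896630929 − 177·22014864 = 1)
n=2: (62423,4692)∘(62423,4692) = (62423·62423+177·4692·4692, 62423·4692+4692·62423) = (7793261857,585777432)
n=3: (7793261857,585777432)∘(62423,4692) = (62423·7793261857+177·4692·585777432, 62423·585777432+4692·7793261857) = (972957569736599,73131969270780)
n=4: (972957569736599,73131969270780)∘(62423,4692) = (62423·972957569736599+177·4692·73131969270780, 62423·73131969270780+4692·972957569736599) = (121469860743542176897,9130233834994022448)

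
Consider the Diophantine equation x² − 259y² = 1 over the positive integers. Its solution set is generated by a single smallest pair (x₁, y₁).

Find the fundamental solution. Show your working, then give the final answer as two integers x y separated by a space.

d=259: √d = [16; 10,1,2,3,4,3,2,1,10,32] (ℓ=10, even), read p_9/q_9
k=0  a_k=16  p_k/q_k = 16/1
k=1  a_k=10  p_k/q_k = 161/10
k=2  a_k=1  p_k/q_k = 177/11
…
k=4  a_k=3  p_k/q_k = 1722/107
…
k=6  a_k=3  p_k/q_k = 23931/1487
k=7  a_k=2  p_k/q_k = 55265/3434
k=8  a_k=1  p_k/q_k = 79196/4921
k=9  a_k=10  p_k/q_k = 847225/52644
fundamental: x₁=847225, y₁=52644  (since 717790200625 − 259·2771390736 = 1)

847225 52644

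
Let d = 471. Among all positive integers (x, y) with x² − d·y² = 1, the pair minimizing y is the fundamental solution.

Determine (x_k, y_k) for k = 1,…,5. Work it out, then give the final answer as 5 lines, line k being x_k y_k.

√471 = [21; 1,2,2,1,3,…,2,1,42, …], period ℓ=14 (even) → k=13
k=0  a_k=21  p_k/q_k = 21/1
k=1  a_k=1  p_k/q_k = 22/1
…
k=3  a_k=2  p_k/q_k = 152/7
…
k=6  a_k=4  p_k/q_k = 3429/158
k=7  a_k=14  p_k/q_k = 48809/2249
k=8  a_k=4  p_k/q_k = 198665/9154
k=9  a_k=3  p_k/q_k = 644804/29711
…
k=11  a_k=2  p_k/q_k = 2331742/107441
k=12  a_k=2  p_k/q_k = 5506953/253747
k=13  a_k=1  p_k/q_k = 7838695/361188
fundamental: x₁=7838695, y₁=361188  (since 61445139303025 − 471·130456771344 = 1)
k=2:  x_2 = 7838695·7838695+471·361188·361188 = 122890278606049,  y_2 = 7838695·361188+361188·7838695 = 5662485139320
k=3:  x_3 = 7838695·122890278606049+471·361188·5662485139320 = 1926598824915678693415,  y_3 = 7838695·5662485139320+361188·122890278606049 = 88772987898323613612
k=4:  x_4 = 7838695·1926598824915678693415+471·361188·88772987898323613612 = 30204041151744689101078780801,  y_4 = 7838695·88772987898323613612+361188·1926598824915678693415 = 1391728752747293974319493360
k=5:  x_5 = 7838695·30204041151744689101078780801+471·361188·1391728752747293974319493360 = 473520532711948744867536551663095975,  y_5 = 7838695·1391728752747293974319493360+361188·30204041151744689101078780801 = 21818674431032810307068783683516788

7838695 361188
122890278606049 5662485139320
1926598824915678693415 88772987898323613612
30204041151744689101078780801 1391728752747293974319493360
473520532711948744867536551663095975 21818674431032810307068783683516788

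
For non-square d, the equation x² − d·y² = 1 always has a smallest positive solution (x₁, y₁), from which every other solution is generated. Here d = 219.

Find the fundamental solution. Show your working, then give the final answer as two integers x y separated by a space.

√219 = [14; 1,3,1,28, …], period ℓ=4 (even) → k=3
step 0: (14, 1)  from 14·(1,0) + (0,1)
step 1: (15, 1)  from 1·(14,1) + (1,0)
step 2: (59, 4)  from 3·(15,1) + (14,1)
step 3: (74, 5)  from 1·(59,4) + (15,1)
fundamental: x₁=74, y₁=5  (since 5476 − 219·25 = 1)

74 5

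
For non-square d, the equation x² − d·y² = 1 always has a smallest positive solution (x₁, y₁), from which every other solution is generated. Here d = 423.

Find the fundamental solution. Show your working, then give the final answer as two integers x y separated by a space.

4607 224

√423 = [20; 1,1,3,4,3,1,1,40, …], period ℓ=8 (even) → k=7
a_0=20:  p_0=20·1+0=20,  q_0=20·0+1=1
…
a_6=1:  p_6=1·1995+617=2612,  q_6=1·97+30=127
a_7=1:  p_7=1·2612+1995=4607,  q_7=1·127+97=224
(x₁, y₁) = (4607, 224);  4607² − 423·224² = 1 ✓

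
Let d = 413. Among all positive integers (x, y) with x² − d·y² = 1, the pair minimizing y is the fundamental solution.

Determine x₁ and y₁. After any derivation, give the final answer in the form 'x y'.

113399 5580

√413 = [20; 3,9,1,4,1,9,3,40, …], period ℓ=8 (even) → k=7
step 0: (20, 1)  from 20·(1,0) + (0,1)
step 1: (61, 3)  from 3·(20,1) + (1,0)
step 2: (569, 28)  from 9·(61,3) + (20,1)
step 3: (630, 31)  from 1·(569,28) + (61,3)
…
step 5: (3719, 183)  from 1·(3089,152) + (630,31)
step 6: (36560, 1799)  from 9·(3719,183) + (3089,152)
step 7: (113399, 5580)  from 3·(36560,1799) + (3719,183)
→ (113399, 5580).  Check: 113399²=12859333201, 413·5580²=12859333200, difference 1.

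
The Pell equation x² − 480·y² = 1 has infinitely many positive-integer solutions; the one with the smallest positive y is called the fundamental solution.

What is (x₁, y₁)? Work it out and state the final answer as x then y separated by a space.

[21; 1,9,1,42] for √480; ℓ=4 ⇒ convergent index 3
step 0: (21, 1)  from 21·(1,0) + (0,1)
step 1: (22, 1)  from 1·(21,1) + (1,0)
step 2: (219, 10)  from 9·(22,1) + (21,1)
step 3: (241, 11)  from 1·(219,10) + (22,1)
(x₁, y₁) = (241, 11);  241² − 480·11² = 1 ✓

241 11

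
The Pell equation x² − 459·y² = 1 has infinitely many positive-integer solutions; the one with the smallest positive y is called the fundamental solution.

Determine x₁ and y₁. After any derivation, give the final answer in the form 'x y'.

d=459: √d = [21; 2,2,1,4,21,4,1,2,2,42] (ℓ=10, even), read p_9/q_9
a_0=21:  p_0=21·1+0=21,  q_0=21·0+1=1
…
a_5=21:  p_5=21·707+150=14997,  q_5=21·33+7=700
…
a_8=2:  p_8=2·75692+60695=212079,  q_8=2·3533+2833=9899
a_9=2:  p_9=2·212079+75692=499850,  q_9=2·9899+3533=23331
(x₁, y₁) = (499850, 23331);  499850² − 459·23331² = 1 ✓

499850 23331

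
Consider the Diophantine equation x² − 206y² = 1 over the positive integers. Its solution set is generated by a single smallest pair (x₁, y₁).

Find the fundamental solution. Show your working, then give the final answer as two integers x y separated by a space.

√206 = [14; 2,1,5,14,5,1,2,28, …], period ℓ=8 (even) → k=7
step 0: (14, 1)  from 14·(1,0) + (0,1)
step 1: (29, 2)  from 2·(14,1) + (1,0)
step 2: (43, 3)  from 1·(29,2) + (14,1)
step 3: (244, 17)  from 5·(43,3) + (29,2)
step 4: (3459, 241)  from 14·(244,17) + (43,3)
step 5: (17539, 1222)  from 5·(3459,241) + (244,17)
step 6: (20998, 1463)  from 1·(17539,1222) + (3459,241)
step 7: (59535, 4148)  from 2·(20998,1463) + (17539,1222)
(x₁, y₁) = (59535, 4148);  59535² − 206·4148² = 1 ✓

59535 4148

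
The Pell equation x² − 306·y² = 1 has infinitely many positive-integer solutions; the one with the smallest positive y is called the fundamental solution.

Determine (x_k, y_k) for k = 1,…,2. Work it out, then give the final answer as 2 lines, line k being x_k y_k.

d=306: √d = [17; 2,34] (ℓ=2, even), read p_1/q_1
i=0: a=17 ⇒ p=17, q=1
i=1: a=2 ⇒ p=35, q=2
→ (35, 2).  Check: 35²=1225, 306·2²=1224, difference 1.
n=2: (35,2)∘(35,2) = (35·35+306·2·2, 35·2+2·35) = (2449,140)

35 2
2449 140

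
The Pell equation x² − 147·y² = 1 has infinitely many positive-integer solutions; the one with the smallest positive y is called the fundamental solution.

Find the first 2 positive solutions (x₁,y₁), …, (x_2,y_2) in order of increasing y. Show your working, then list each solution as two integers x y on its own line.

97 8
18817 1552

√147 → a₀=12, period (8,24); ℓ=2 even so k=1
a_0=12:  p_0=12·1+0=12,  q_0=12·0+1=1
a_1=8:  p_1=8·12+1=97,  q_1=8·1+0=8
→ (97, 8).  Check: 97²=9409, 147·8²=9408, difference 1.
(x_2, y_2) = (97·97 + 147·8·8, 97·8 + 8·97) = (18817, 1552)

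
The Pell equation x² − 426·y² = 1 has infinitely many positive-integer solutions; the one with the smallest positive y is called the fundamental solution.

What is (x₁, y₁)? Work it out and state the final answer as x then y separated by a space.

√426 → a₀=20, period (1,1,1,3,2,6,2,3,1,1,1,40); ℓ=12 even so k=11
k=0  a_k=20  p_k/q_k = 20/1
…
k=2  a_k=1  p_k/q_k = 41/2
k=3  a_k=1  p_k/q_k = 62/3
k=4  a_k=3  p_k/q_k = 227/11
k=5  a_k=2  p_k/q_k = 516/25
…
k=7  a_k=2  p_k/q_k = 7162/347
k=8  a_k=3  p_k/q_k = 24809/1202
k=9  a_k=1  p_k/q_k = 31971/1549
k=10  a_k=1  p_k/q_k = 56780/2751
k=11  a_k=1  p_k/q_k = 88751/4300
(x₁, y₁) = (88751, 4300);  88751² − 426·4300² = 1 ✓

88751 4300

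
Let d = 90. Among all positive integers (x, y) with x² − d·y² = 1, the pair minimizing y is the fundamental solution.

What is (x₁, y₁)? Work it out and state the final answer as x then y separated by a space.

19 2

d=90: √d = [9; 2,18] (ℓ=2, even), read p_1/q_1
k=0  a_k=9  p_k/q_k = 9/1
k=1  a_k=2  p_k/q_k = 19/2
(x₁, y₁) = (19, 2);  19² − 90·2² = 1 ✓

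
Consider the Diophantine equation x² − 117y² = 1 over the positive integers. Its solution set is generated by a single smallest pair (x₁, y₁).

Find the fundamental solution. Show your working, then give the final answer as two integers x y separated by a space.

√117 = [10; 1,4,2,4,1,20, …], period ℓ=6 (even) → k=5
k=0  a_k=10  p_k/q_k = 10/1
k=1  a_k=1  p_k/q_k = 11/1
k=2  a_k=4  p_k/q_k = 54/5
…
k=4  a_k=4  p_k/q_k = 530/49
k=5  a_k=1  p_k/q_k = 649/60
fundamental: x₁=649, y₁=60  (since 421201 − 117·3600 = 1)

649 60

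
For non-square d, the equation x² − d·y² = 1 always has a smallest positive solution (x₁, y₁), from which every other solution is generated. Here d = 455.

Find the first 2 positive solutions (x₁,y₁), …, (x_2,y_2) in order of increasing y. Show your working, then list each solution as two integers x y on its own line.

d=455: √d = [21; 3,42] (ℓ=2, even), read p_1/q_1
k=0  a_k=21  p_k/q_k = 21/1
k=1  a_k=3  p_k/q_k = 64/3
(x₁, y₁) = (64, 3);  64² − 455·3² = 1 ✓
n=2: (64,3)∘(64,3) = (64·64+455·3·3, 64·3+3·64) = (8191,384)

64 3
8191 384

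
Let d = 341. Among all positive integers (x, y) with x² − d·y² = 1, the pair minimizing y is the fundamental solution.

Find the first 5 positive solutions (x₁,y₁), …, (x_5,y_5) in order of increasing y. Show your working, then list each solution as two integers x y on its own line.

10626551 575460
225847172311201 12230310076920
4799952989541519968951 259932027556408030380
102013890481930631287980124801 5524361894723138392975161840
2168111619829296063734843424848413751 117409826833463862093989641643997300

d=341: √d = [18; 2,6,1,8,2,…,6,2,36] (ℓ=14, even), read p_13/q_13
k=0  a_k=18  p_k/q_k = 18/1
k=1  a_k=2  p_k/q_k = 37/2
k=2  a_k=6  p_k/q_k = 240/13
…
k=4  a_k=8  p_k/q_k = 2456/133
k=5  a_k=2  p_k/q_k = 5189/281
k=6  a_k=1  p_k/q_k = 7645/414
k=7  a_k=2  p_k/q_k = 20479/1109
k=8  a_k=1  p_k/q_k = 28124/1523
k=9  a_k=2  p_k/q_k = 76727/4155
…
k=12  a_k=6  p_k/q_k = 4953942/268271
k=13  a_k=2  p_k/q_k = 10626551/575460
→ (10626551, 575460).  Check: 10626551²=112923586155601, 341·575460²=112923586155600, difference 1.
n=2: (10626551,575460)∘(10626551,575460) = (10626551·10626551+341·575460·575460, 10626551·575460+575460·10626551) = (225847172311201,12230310076920)
n=3: (225847172311201,12230310076920)∘(10626551,575460) = (10626551·225847172311201+341·575460·12230310076920, 10626551·12230310076920+575460·225847172311201) = (4799952989541519968951,259932027556408030380)
n=4: (4799952989541519968951,259932027556408030380)∘(10626551,575460) = (10626551·4799952989541519968951+341·575460·259932027556408030380, 10626551·259932027556408030380+575460·4799952989541519968951) = (102013890481930631287980124801,5524361894723138392975161840)
n=5: (102013890481930631287980124801,5524361894723138392975161840)∘(10626551,575460) = (10626551·102013890481930631287980124801+341·575460·5524361894723138392975161840, 10626551·5524361894723138392975161840+575460·102013890481930631287980124801) = (2168111619829296063734843424848413751,117409826833463862093989641643997300)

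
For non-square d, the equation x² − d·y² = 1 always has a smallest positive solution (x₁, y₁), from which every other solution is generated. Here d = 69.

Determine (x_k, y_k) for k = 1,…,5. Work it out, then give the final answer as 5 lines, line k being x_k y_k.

7775 936
120901249 14554800
1880014414175 226327139064
29234224019520001 3519386997890400
454592181623521601375 54726467590868580936

√69 = [8; 3,3,1,4,1,3,3,16, …], period ℓ=8 (even) → k=7
a_0=8:  p_0=8·1+0=8,  q_0=8·0+1=1
…
a_3=1:  p_3=1·83+25=108,  q_3=1·10+3=13
…
a_6=3:  p_6=3·623+515=2384,  q_6=3·75+62=287
a_7=3:  p_7=3·2384+623=7775,  q_7=3·287+75=936
→ (7775, 936).  Check: 7775²=60450625, 69·936²=60450624, difference 1.
(x_2, y_2) = (7775·7775 + 69·936·936, 7775·936 + 936·7775) = (120901249, 14554800)
(x_3, y_3) = (7775·120901249 + 69·936·14554800, 7775·14554800 + 936·120901249) = (1880014414175, 226327139064)
(x_4, y_4) = (7775·1880014414175 + 69·936·226327139064, 7775·226327139064 + 936·1880014414175) = (29234224019520001, 3519386997890400)
(x_5, y_5) = (7775·29234224019520001 + 69·936·3519386997890400, 7775·3519386997890400 + 936·29234224019520001) = (454592181623521601375, 54726467590868580936)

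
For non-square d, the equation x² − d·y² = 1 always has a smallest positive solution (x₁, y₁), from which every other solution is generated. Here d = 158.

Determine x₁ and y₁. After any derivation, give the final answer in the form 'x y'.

d=158: √d = [12; 1,1,3,12,3,1,1,24] (ℓ=8, even), read p_7/q_7
step 0: (12, 1)  from 12·(1,0) + (0,1)
…
step 3: (88, 7)  from 3·(25,2) + (13,1)
…
step 5: (3331, 265)  from 3·(1081,86) + (88,7)
step 6: (4412, 351)  from 1·(3331,265) + (1081,86)
step 7: (7743, 616)  from 1·(4412,351) + (3331,265)
→ (7743, 616).  Check: 7743²=59954049, 158·616²=59954048, difference 1.

7743 616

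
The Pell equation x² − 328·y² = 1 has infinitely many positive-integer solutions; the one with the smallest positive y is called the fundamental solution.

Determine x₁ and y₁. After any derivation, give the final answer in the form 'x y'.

163 9

[18; 9,36] for √328; ℓ=2 ⇒ convergent index 1
step 0: (18, 1)  from 18·(1,0) + (0,1)
step 1: (163, 9)  from 9·(18,1) + (1,0)
→ (163, 9).  Check: 163²=26569, 328·9²=26568, difference 1.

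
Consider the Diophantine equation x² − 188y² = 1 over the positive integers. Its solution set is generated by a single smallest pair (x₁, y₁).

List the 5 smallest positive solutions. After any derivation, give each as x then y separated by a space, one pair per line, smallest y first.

4607 336
42448897 3095904
391124132351 28525659120
3603817713033217 262835420035776
33205576016763929087 2421765531683980944

[13; 1,2,2,6,2,2,1,26] for √188; ℓ=8 ⇒ convergent index 7
i=0: a=13 ⇒ p=13, q=1
i=1: a=1 ⇒ p=14, q=1
i=2: a=2 ⇒ p=41, q=3
…
i=5: a=2 ⇒ p=1330, q=97
i=6: a=2 ⇒ p=3277, q=239
i=7: a=1 ⇒ p=4607, q=336
(x₁, y₁) = (4607, 336);  4607² − 188·336² = 1 ✓
(x_2, y_2) = (4607·4607 + 188·336·336, 4607·336 + 336·4607) = (42448897, 3095904)
(x_3, y_3) = (4607·42448897 + 188·336·3095904, 4607·3095904 + 336·42448897) = (391124132351, 28525659120)
(x_4, y_4) = (4607·391124132351 + 188·336·28525659120, 4607·28525659120 + 336·391124132351) = (3603817713033217, 262835420035776)
(x_5, y_5) = (4607·3603817713033217 + 188·336·262835420035776, 4607·262835420035776 + 336·3603817713033217) = (33205576016763929087, 2421765531683980944)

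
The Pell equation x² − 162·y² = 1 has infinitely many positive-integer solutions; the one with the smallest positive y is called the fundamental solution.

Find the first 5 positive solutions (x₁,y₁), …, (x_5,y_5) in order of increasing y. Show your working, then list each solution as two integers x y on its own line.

d=162: √d = [12; 1,2,1,2,12,2,1,2,1,24] (ℓ=10, even), read p_9/q_9
k=0  a_k=12  p_k/q_k = 12/1
k=1  a_k=1  p_k/q_k = 13/1
…
k=3  a_k=1  p_k/q_k = 51/4
k=4  a_k=2  p_k/q_k = 140/11
…
k=6  a_k=2  p_k/q_k = 3602/283
k=7  a_k=1  p_k/q_k = 5333/419
k=8  a_k=2  p_k/q_k = 14268/1121
k=9  a_k=1  p_k/q_k = 19601/1540
fundamental: x₁=19601, y₁=1540  (since 384199201 − 162·2371600 = 1)
n=2: (19601,1540)∘(19601,1540) = (19601·19601+162·1540·1540, 19601·1540+1540·19601) = (768398401,60371080)
n=3: (768398401,60371080)∘(19601,1540) = (19601·768398401+162·1540·60371080, 19601·60371080+1540·768398401) = (30122754096401,2366667076620)
n=4: (30122754096401,2366667076620)∘(19601,1540) = (19601·30122754096401+162·1540·2366667076620, 19601·2366667076620+1540·30122754096401) = (1180872205318713601,92778082677286160)
n=5: (1180872205318713601,92778082677286160)∘(19601,1540) = (19601·1180872205318713601+162·1540·92778082677286160, 19601·92778082677286160+1540·1180872205318713601) = (46292552162781456490001,3637086394748304967700)

19601 1540
768398401 60371080
30122754096401 2366667076620
1180872205318713601 92778082677286160
46292552162781456490001 3637086394748304967700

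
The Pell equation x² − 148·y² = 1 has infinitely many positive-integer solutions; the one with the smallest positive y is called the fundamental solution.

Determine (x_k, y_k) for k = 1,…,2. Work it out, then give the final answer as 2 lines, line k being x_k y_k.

73 6
10657 876

[12; 6,24] for √148; ℓ=2 ⇒ convergent index 1
a_0=12:  p_0=12·1+0=12,  q_0=12·0+1=1
a_1=6:  p_1=6·12+1=73,  q_1=6·1+0=6
(x₁, y₁) = (73, 6);  73² − 148·6² = 1 ✓
n=2: (73,6)∘(73,6) = (73·73+148·6·6, 73·6+6·73) = (10657,876)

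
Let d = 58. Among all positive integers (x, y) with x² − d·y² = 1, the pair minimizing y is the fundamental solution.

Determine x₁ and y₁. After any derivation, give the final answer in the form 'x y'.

19603 2574

√58 = [7; 1,1,1,1,1,1,14, …], period ℓ=7 (odd) → k=13
step 0: (7, 1)  from 7·(1,0) + (0,1)
…
step 2: (15, 2)  from 1·(8,1) + (7,1)
step 3: (23, 3)  from 1·(15,2) + (8,1)
…
step 8: (1546, 203)  from 1·(1447,190) + (99,13)
step 9: (2993, 393)  from 1·(1546,203) + (1447,190)
step 10: (4539, 596)  from 1·(2993,393) + (1546,203)
step 11: (7532, 989)  from 1·(4539,596) + (2993,393)
step 12: (12071, 1585)  from 1·(7532,989) + (4539,596)
step 13: (19603, 2574)  from 1·(12071,1585) + (7532,989)
fundamental: x₁=19603, y₁=2574  (since 384277609 − 58·6625476 = 1)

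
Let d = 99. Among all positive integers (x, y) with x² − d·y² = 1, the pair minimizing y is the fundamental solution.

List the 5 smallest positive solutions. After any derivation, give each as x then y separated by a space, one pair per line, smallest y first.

10 1
199 20
3970 399
79201 7960
1580050 158801

[9; 1,18] for √99; ℓ=2 ⇒ convergent index 1
k=0  a_k=9  p_k/q_k = 9/1
k=1  a_k=1  p_k/q_k = 10/1
fundamental: x₁=10, y₁=1  (since 100 − 99·1 = 1)
(10+1√99)^2 = 199 + 20√99
(10+1√99)^3 = 3970 + 399√99
(10+1√99)^4 = 79201 + 7960√99
(10+1√99)^5 = 1580050 + 158801√99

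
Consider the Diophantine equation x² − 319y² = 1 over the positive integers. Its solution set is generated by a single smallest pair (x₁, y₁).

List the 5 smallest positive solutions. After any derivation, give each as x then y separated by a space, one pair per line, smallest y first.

√319 → a₀=17, period (1,6,5,1,4,…,6,1,34); ℓ=14 even so k=13
a_0=17:  p_0=17·1+0=17,  q_0=17·0+1=1
a_1=1:  p_1=1·17+1=18,  q_1=1·1+0=1
a_2=6:  p_2=6·18+17=125,  q_2=6·1+1=7
…
a_4=1:  p_4=1·643+125=768,  q_4=1·36+7=43
a_5=4:  p_5=4·768+643=3715,  q_5=4·43+36=208
…
a_7=1:  p_7=1·11913+3715=15628,  q_7=1·667+208=875
a_8=3:  p_8=3·15628+11913=58797,  q_8=3·875+667=3292
a_9=4:  p_9=4·58797+15628=250816,  q_9=4·3292+875=14043
a_10=1:  p_10=1·250816+58797=309613,  q_10=1·14043+3292=17335
a_11=5:  p_11=5·309613+250816=1798881,  q_11=5·17335+14043=100718
a_12=6:  p_12=6·1798881+309613=11102899,  q_12=6·100718+17335=621643
a_13=1:  p_13=1·11102899+1798881=12901780,  q_13=1·621643+100718=722361
→ (12901780, 722361).  Check: 12901780²=166455927168400, 319·722361²=166455927168399, difference 1.
k=2:  x_2 = 12901780·12901780+319·722361·722361 = 332911854336799,  y_2 = 12901780·722361+722361·12901780 = 18639485405160
k=3:  x_3 = 12901780·332911854336799+319·722361·18639485405160 = 8590311008090840302660,  y_3 = 12901780·18639485405160+722361·332911854336799 = 480965080021169647239
k=4:  x_4 = 12901780·8590311008090840302660+319·722361·480965080021169647239 = 221660605515932150288251132801,  y_4 = 12901780·480965080021169647239+722361·8590311008090840302660 = 12410611300231033623224965680
k=5:  x_5 = 12901780·221660605515932150288251132801+319·722361·12410611300231033623224965680 = 5719632734066677605580897309458268900,  y_5 = 12901780·12410611300231033623224965680+722361·221660605515932150288251132801 = 320237953322189008993822774252173561

12901780 722361
332911854336799 18639485405160
8590311008090840302660 480965080021169647239
221660605515932150288251132801 12410611300231033623224965680
5719632734066677605580897309458268900 320237953322189008993822774252173561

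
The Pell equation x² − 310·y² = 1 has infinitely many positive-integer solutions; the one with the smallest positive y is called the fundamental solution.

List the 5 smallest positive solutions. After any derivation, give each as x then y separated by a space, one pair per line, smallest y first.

[17; 1,1,1,1,5,…,1,1,34] for √310; ℓ=16 ⇒ convergent index 15
a_0=17:  p_0=17·1+0=17,  q_0=17·0+1=1
…
a_3=1:  p_3=1·35+18=53,  q_3=1·2+1=3
…
a_5=5:  p_5=5·88+53=493,  q_5=5·5+3=28
…
a_10=3:  p_10=3·7747+5687=28928,  q_10=3·440+323=1643
…
a_14=1:  p_14=1·333702+181315=515017,  q_14=1·18953+10298=29251
a_15=1:  p_15=1·515017+333702=848719,  q_15=1·29251+18953=48204
(x₁, y₁) = (848719, 48204);  848719² − 310·48204² = 1 ✓
(848719+48204√310)^2 = 1440647881921 + 81823301352√310
(848719+48204√310)^3 = 2445410459391369679 + 138889981000287972√310
(848719+48204√310)^4 = 4150932639366927117300481 + 235757131569084991314384√310
(848719+48204√310)^5 = 7045950797499272621676902497999 + 400183113896225599505705060220√310

848719 48204
1440647881921 81823301352
2445410459391369679 138889981000287972
4150932639366927117300481 235757131569084991314384
7045950797499272621676902497999 400183113896225599505705060220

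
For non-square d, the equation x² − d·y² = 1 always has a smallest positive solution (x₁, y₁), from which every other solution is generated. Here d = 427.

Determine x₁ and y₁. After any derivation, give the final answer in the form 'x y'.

d=427: √d = [20; 1,1,1,40] (ℓ=4, even), read p_3/q_3
a_0=20:  p_0=20·1+0=20,  q_0=20·0+1=1
a_1=1:  p_1=1·20+1=21,  q_1=1·1+0=1
a_2=1:  p_2=1·21+20=41,  q_2=1·1+1=2
a_3=1:  p_3=1·41+21=62,  q_3=1·2+1=3
→ (62, 3).  Check: 62²=3844, 427·3²=3843, difference 1.

62 3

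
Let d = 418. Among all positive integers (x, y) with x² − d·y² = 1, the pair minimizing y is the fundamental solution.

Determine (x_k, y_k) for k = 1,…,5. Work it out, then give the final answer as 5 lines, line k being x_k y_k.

d=418: √d = [20; 2,4,20,4,2,40] (ℓ=6, even), read p_5/q_5
step 0: (20, 1)  from 20·(1,0) + (0,1)
…
step 4: (15068, 737)  from 4·(3721,182) + (184,9)
step 5: (33857, 1656)  from 2·(15068,737) + (3721,182)
→ (33857, 1656).  Check: 33857²=1146296449, 418·1656²=1146296448, difference 1.
n=2: (33857,1656)∘(33857,1656) = (33857·33857+418·1656·1656, 33857·1656+1656·33857) = (2292592897,112134384)
n=3: (2292592897,112134384)∘(33857,1656) = (33857·2292592897+418·1656·112134384, 33857·112134384+1656·2292592897) = (155240635393601,7593067676520)
n=4: (155240635393601,7593067676520)∘(33857,1656) = (33857·155240635393601+418·1656·7593067676520, 33857·7593067676520+1656·155240635393601) = (10511964382749705217,514156984535740896)
n=5: (10511964382749705217,514156984535740896)∘(33857,1656) = (33857·10511964382749705217+418·1656·514156984535740896, 33857·514156984535740896+1656·10511964382749705217) = (711807156058272903670337,34815626043260091355224)

33857 1656
2292592897 112134384
155240635393601 7593067676520
10511964382749705217 514156984535740896
711807156058272903670337 34815626043260091355224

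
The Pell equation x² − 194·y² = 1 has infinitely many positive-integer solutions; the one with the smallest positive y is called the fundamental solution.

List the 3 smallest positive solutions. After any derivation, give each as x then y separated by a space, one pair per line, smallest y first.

195 14
76049 5460
29658915 2129386

[13; 1,12,1,26] for √194; ℓ=4 ⇒ convergent index 3
step 0: (13, 1)  from 13·(1,0) + (0,1)
…
step 2: (181, 13)  from 12·(14,1) + (13,1)
step 3: (195, 14)  from 1·(181,13) + (14,1)
fundamental: x₁=195, y₁=14  (since 38025 − 194·196 = 1)
(x_2, y_2) = (195·195 + 194·14·14, 195·14 + 14·195) = (76049, 5460)
(x_3, y_3) = (195·76049 + 194·14·5460, 195·5460 + 14·76049) = (29658915, 2129386)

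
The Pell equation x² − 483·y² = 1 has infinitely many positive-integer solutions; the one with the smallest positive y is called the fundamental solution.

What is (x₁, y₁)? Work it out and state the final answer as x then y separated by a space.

[21; 1,42] for √483; ℓ=2 ⇒ convergent index 1
a_0=21:  p_0=21·1+0=21,  q_0=21·0+1=1
a_1=1:  p_1=1·21+1=22,  q_1=1·1+0=1
(x₁, y₁) = (22, 1);  22² − 483·1² = 1 ✓

22 1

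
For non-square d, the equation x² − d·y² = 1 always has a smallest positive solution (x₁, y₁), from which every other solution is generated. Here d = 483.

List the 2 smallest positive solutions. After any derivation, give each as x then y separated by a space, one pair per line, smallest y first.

22 1
967 44

√483 → a₀=21, period (1,42); ℓ=2 even so k=1
k=0  a_k=21  p_k/q_k = 21/1
k=1  a_k=1  p_k/q_k = 22/1
→ (22, 1).  Check: 22²=484, 483·1²=483, difference 1.
(22+1√483)^2 = 967 + 44√483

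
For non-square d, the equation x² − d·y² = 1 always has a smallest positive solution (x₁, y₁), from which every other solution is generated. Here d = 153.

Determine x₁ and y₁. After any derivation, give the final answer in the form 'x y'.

2177 176

√153 = [12; 2,1,2,2,2,1,2,24, …], period ℓ=8 (even) → k=7
a_0=12:  p_0=12·1+0=12,  q_0=12·0+1=1
…
a_6=1:  p_6=1·569+235=804,  q_6=1·46+19=65
a_7=2:  p_7=2·804+569=2177,  q_7=2·65+46=176
→ (2177, 176).  Check: 2177²=4739329, 153·176²=4739328, difference 1.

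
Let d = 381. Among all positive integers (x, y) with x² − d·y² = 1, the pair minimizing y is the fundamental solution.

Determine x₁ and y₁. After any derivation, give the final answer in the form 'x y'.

1015 52

d=381: √d = [19; 1,1,12,1,1,38] (ℓ=6, even), read p_5/q_5
k=0  a_k=19  p_k/q_k = 19/1
…
k=4  a_k=1  p_k/q_k = 527/27
k=5  a_k=1  p_k/q_k = 1015/52
(x₁, y₁) = (1015, 52);  1015² − 381·52² = 1 ✓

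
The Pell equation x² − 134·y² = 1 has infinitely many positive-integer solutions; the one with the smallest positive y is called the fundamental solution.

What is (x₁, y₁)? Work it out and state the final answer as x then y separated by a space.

[11; 1,1,2,1,3,…,1,1,22] for √134; ℓ=14 ⇒ convergent index 13
step 0: (11, 1)  from 11·(1,0) + (0,1)
…
step 2: (23, 2)  from 1·(12,1) + (11,1)
…
step 4: (81, 7)  from 1·(58,5) + (23,2)
step 5: (301, 26)  from 3·(81,7) + (58,5)
step 6: (382, 33)  from 1·(301,26) + (81,7)
step 7: (4121, 356)  from 10·(382,33) + (301,26)
step 8: (4503, 389)  from 1·(4121,356) + (382,33)
step 9: (17630, 1523)  from 3·(4503,389) + (4121,356)
step 10: (22133, 1912)  from 1·(17630,1523) + (4503,389)
step 11: (61896, 5347)  from 2·(22133,1912) + (17630,1523)
step 12: (84029, 7259)  from 1·(61896,5347) + (22133,1912)
step 13: (145925, 12606)  from 1·(84029,7259) + (61896,5347)
(x₁, y₁) = (145925, 12606);  145925² − 134·12606² = 1 ✓

145925 12606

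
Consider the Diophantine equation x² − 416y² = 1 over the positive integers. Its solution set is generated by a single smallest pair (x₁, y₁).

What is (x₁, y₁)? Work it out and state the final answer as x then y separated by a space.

√416 = [20; 2,1,1,9,1,1,2,40, …], period ℓ=8 (even) → k=7
i=0: a=20 ⇒ p=20, q=1
…
i=5: a=1 ⇒ p=1081, q=53
i=6: a=1 ⇒ p=2060, q=101
i=7: a=2 ⇒ p=5201, q=255
→ (5201, 255).  Check: 5201²=27050401, 416·255²=27050400, difference 1.

5201 255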